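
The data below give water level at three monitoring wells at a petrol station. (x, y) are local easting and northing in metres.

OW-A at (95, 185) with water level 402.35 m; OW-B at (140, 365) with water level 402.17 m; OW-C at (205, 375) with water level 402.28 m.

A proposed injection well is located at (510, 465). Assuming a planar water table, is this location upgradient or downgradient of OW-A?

Taking OW-A as reference: OW-B−OW-A = (45, 180, -0.18); OW-C−OW-A = (110, 190, -0.07).
Solve a·Δx + b·Δy = Δh: det = 45·190 − 110·180 = -11250.
∂h/∂x = [(-0.18)·190 − (-0.07)·180] / -11250 = +0.001920
∂h/∂y = [45·(-0.07) − 110·(-0.18)] / -11250 = -0.001480
Head at (510, 465) = 402.35 + (+0.001920)·(415) + (-0.001480)·(280) = 402.73 m.
That is higher than the 402.35 m at OW-A, so the point is upgradient.

upgradient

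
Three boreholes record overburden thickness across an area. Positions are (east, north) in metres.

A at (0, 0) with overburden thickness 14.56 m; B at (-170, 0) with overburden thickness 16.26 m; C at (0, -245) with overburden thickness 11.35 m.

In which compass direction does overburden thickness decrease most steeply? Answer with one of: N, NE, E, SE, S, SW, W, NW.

∂d/∂x = (16.26 − 14.56) / (-170 − 0) = -0.01000
∂d/∂y = (11.35 − 14.56) / (-245 − 0) = +0.01310
Steepest decrease is along −∇f = (+0.01000 E, -0.01310 N) → southeast.

SE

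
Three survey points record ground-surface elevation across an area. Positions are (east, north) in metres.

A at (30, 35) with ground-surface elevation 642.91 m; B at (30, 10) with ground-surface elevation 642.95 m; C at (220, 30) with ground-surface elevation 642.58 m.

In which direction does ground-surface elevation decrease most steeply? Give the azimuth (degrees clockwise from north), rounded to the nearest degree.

048°

Taking A as reference: B−A = (0, -25, +0.04); C−A = (190, -5, -0.33).
Solve a·Δx + b·Δy = Δz: det = 0·(-5) − 190·(-25) = 4750.
∂z/∂x = [(+0.04)·(-5) − (-0.33)·(-25)] / 4750 = -0.001779
∂z/∂y = [0·(-0.33) − 190·(+0.04)] / 4750 = -0.001600
Steepest decrease is along −∇f: components (+0.001779 E, +0.001600 N).
Azimuth = atan2(+0.001779, +0.001600) = 48.0° ≈ 048°.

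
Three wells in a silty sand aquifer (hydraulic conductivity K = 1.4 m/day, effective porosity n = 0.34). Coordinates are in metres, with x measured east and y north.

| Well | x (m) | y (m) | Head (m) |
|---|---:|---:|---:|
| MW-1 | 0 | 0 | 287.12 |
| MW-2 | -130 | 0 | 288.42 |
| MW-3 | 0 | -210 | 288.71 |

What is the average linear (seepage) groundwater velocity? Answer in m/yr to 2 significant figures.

19 m/yr

∂h/∂x = (288.42 − 287.12) / (-130 − 0) = -0.01000
∂h/∂y = (288.71 − 287.12) / (-210 − 0) = -0.007571
|∇h| = √(-0.01000² + -0.007571²) = 0.01254
Seepage velocity v = K·i/n = 1.4 × 0.01254 / 0.34 = 0.05164 m/day = 18.86 m/yr.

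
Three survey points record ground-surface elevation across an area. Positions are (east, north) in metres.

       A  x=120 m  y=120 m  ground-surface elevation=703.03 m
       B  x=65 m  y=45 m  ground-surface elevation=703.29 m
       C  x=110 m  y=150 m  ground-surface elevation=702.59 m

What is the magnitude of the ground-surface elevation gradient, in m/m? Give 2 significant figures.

0.015 m/m

Taking A as reference: B−A = (-55, -75, +0.26); C−A = (-10, 30, -0.44).
Solve a·Δx + b·Δy = Δz: det = (-55)·30 − (-10)·(-75) = -2400.
∂z/∂x = [(+0.26)·30 − (-0.44)·(-75)] / -2400 = +0.01050
∂z/∂y = [(-55)·(-0.44) − (-10)·(+0.26)] / -2400 = -0.01117
|∇f| = √(0.01050² + -0.01117²) = 0.01533 m/m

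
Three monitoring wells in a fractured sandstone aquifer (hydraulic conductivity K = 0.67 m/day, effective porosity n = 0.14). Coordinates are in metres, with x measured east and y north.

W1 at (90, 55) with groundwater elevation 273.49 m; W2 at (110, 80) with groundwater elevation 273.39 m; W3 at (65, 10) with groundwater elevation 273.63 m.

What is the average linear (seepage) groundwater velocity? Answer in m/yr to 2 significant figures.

Taking W1 as reference: W2−W1 = (20, 25, -0.10); W3−W1 = (-25, -45, +0.14).
Solve a·Δx + b·Δy = Δh: det = 20·(-45) − (-25)·25 = -275.
∂h/∂x = [(-0.10)·(-45) − (+0.14)·25] / -275 = -0.003636
∂h/∂y = [20·(+0.14) − (-25)·(-0.10)] / -275 = -0.001091
|∇h| = √(-0.003636² + -0.001091²) = 0.003796
Seepage velocity v = K·i/n = 0.67 × 0.003796 / 0.14 = 0.01817 m/day = 6.637 m/yr.

6.6 m/yr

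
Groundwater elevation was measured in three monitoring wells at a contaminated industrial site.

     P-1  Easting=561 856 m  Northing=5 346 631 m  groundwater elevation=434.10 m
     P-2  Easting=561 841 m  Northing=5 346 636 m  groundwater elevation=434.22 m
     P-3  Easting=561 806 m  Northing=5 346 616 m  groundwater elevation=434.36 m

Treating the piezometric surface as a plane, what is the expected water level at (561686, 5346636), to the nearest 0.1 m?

435.2 m

Taking P-1 as reference: P-2−P-1 = (-15, 5, +0.12); P-3−P-1 = (-50, -15, +0.26).
Determinant of the coordinate differences = (-15)·(-15) − (-50)·5 = 475.
∂h/∂x = [(+0.12)·(-15) − (+0.26)·5] / 475 = -0.006526
∂h/∂y = [(-15)·(+0.26) − (-50)·(+0.12)] / 475 = +0.004421
h(561686, 5346636) = 434.10 + (-0.006526)·(-170) + (+0.004421)·(5) = 434.10 +1.109 +0.022 = 435.232 m.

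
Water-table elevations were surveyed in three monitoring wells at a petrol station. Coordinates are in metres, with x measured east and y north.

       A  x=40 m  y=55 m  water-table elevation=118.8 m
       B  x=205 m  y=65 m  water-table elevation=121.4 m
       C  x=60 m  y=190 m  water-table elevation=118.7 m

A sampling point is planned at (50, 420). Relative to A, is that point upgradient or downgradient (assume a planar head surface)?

downgradient

Differences from A: to B (Δx, Δy, Δh) = (165, 10, +2.6); to C = (20, 135, -0.1).
Determinant of the coordinate differences = 165·135 − 20·10 = 22075.
∂h/∂x = [(+2.6)·135 − (-0.1)·10] / 22075 = +0.01595
∂h/∂y = [165·(-0.1) − 20·(+2.6)] / 22075 = -0.003103
Head at (50, 420) = 118.8 + (+0.01595)·(10) + (-0.003103)·(365) = 117.83 m.
That is lower than the 118.8 m at A, so the point is downgradient.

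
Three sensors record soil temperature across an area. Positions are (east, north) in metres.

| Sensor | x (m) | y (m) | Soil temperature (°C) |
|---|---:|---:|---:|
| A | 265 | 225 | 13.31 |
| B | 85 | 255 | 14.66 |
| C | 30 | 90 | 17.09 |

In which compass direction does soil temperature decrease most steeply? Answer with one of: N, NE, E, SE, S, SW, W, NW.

NE

Differences from A: to B (Δx, Δy, Δh) = (-180, 30, +1.35); to C = (-235, -135, +3.78).
Determinant of the coordinate differences = (-180)·(-135) − (-235)·30 = 31350.
∂T/∂x = [(+1.35)·(-135) − (+3.78)·30] / 31350 = -0.009431
∂T/∂y = [(-180)·(+3.78) − (-235)·(+1.35)] / 31350 = -0.01158
Steepest decrease is along −∇f = (+0.009431 E, +0.01158 N) → northeast.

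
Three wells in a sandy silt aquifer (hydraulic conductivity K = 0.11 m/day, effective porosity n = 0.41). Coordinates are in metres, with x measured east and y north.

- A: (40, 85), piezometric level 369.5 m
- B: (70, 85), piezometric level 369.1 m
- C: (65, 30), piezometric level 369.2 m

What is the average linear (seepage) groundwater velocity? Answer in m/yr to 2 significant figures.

1.3 m/yr

Differences from A: to B (Δx, Δy, Δh) = (30, 0, -0.4); to C = (25, -55, -0.3).
Determinant of the coordinate differences = 30·(-55) − 25·0 = -1650.
∂h/∂x = [(-0.4)·(-55) − (-0.3)·0] / -1650 = -0.01333
∂h/∂y = [30·(-0.3) − 25·(-0.4)] / -1650 = -0.0006061
|∇h| = √(-0.01333² + -0.0006061²) = 0.01334
Seepage velocity v = K·i/n = 0.11 × 0.01334 / 0.41 = 0.003579 m/day = 1.307 m/yr.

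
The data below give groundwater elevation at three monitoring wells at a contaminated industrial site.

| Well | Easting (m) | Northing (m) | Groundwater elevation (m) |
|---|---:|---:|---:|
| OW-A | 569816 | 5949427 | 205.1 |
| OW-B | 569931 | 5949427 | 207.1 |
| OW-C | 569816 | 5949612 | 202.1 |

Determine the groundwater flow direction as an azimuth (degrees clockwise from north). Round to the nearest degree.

313°

∂h/∂x = (207.1 − 205.1) / (569931 − 569816) = +0.01739
∂h/∂y = (202.1 − 205.1) / (5949612 − 5949427) = -0.01622
Flow direction (−∇h) has components (-0.01739 E, +0.01622 N).
Azimuth = atan2(E, N) = atan2(-0.01739, +0.01622) = 313.0° ≈ 313°.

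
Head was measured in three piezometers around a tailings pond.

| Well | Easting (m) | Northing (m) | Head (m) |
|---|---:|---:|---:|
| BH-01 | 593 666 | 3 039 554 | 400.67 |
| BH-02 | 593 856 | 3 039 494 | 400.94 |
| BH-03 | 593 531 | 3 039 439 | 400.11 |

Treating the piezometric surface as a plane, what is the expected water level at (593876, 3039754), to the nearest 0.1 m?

Taking BH-01 as reference: BH-02−BH-01 = (190, -60, +0.27); BH-03−BH-01 = (-135, -115, -0.56).
Solve a·Δx + b·Δy = Δh: det = 190·(-115) − (-135)·(-60) = -29950.
∂h/∂x = [(+0.27)·(-115) − (-0.56)·(-60)] / -29950 = +0.002159
∂h/∂y = [190·(-0.56) − (-135)·(+0.27)] / -29950 = +0.002336
h(593876, 3039754) = 400.67 + (+0.002159)·(210) + (+0.002336)·(200) = 400.67 +0.453 +0.467 = 401.590 m.

401.6 m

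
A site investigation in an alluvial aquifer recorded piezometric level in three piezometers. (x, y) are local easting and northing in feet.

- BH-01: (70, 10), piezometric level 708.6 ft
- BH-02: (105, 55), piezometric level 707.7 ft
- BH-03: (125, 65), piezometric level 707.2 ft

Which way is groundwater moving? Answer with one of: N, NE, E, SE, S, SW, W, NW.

With h = a·x + b·y + c and BH-01 as origin, the differences give:
  35·a + 45·b = -0.9
  55·a + 55·b = -1.4
Eliminate b (×55 and ×45, subtract): -550·a = 13.50 → a = ∂h/∂x = -0.02455
Back-substitute: b = ∂h/∂y = -0.0009091.
Flow = −∇h = (+0.02455 east, +0.0009091 north), which points east.

E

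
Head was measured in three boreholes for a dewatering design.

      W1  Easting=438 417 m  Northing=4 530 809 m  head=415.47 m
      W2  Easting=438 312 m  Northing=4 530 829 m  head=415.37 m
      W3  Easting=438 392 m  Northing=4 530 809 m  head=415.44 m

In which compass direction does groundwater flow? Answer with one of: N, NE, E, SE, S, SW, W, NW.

Three-point gradient (reference W1): Δ to W2 = (-105, 20, -0.10), Δ to W3 = (-25, 0, -0.03).
∂h/∂x = +0.001200, ∂h/∂y = +0.001300 (det = 500).
Flow = −∇h = (-0.001200 east, -0.001300 north), which points southwest.

SW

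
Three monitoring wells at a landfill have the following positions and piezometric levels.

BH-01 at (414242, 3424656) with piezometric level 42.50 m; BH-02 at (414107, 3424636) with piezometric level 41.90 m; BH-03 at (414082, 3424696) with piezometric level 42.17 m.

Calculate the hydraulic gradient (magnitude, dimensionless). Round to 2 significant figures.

0.0070

With h = a·x + b·y + c and BH-01 as origin, the differences give:
  (-135)·a + (-20)·b = -0.60
  (-160)·a + 40·b = -0.33
Eliminate b (×40 and ×(-20), subtract): -8600·a = -30.600 → a = ∂h/∂x = +0.003558
Back-substitute: b = ∂h/∂y = +0.005983.
|∇h| = √(0.003558² + 0.005983²) = 0.006961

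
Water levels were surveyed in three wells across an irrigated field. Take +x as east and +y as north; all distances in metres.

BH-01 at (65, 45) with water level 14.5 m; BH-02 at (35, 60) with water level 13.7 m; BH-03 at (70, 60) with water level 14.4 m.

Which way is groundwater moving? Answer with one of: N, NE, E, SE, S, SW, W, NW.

NW

With h = a·x + b·y + c and BH-01 as origin, the differences give:
  (-30)·a + 15·b = -0.8
  5·a + 15·b = -0.1
Eliminate b (×15 and ×15, subtract): -525·a = -10.50 → a = ∂h/∂x = +0.02000
Back-substitute: b = ∂h/∂y = -0.01333.
Flow = −∇h = (-0.02000 east, +0.01333 north), which points northwest.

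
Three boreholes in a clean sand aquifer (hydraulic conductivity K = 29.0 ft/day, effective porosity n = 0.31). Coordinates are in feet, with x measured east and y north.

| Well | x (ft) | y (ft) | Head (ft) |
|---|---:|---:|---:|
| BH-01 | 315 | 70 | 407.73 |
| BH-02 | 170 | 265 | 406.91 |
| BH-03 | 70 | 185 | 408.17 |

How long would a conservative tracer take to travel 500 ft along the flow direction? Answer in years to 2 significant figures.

Taking BH-01 as reference: BH-02−BH-01 = (-145, 195, -0.82); BH-03−BH-01 = (-245, 115, +0.44).
Solve a·Δx + b·Δy = Δh: det = (-145)·115 − (-245)·195 = 31100.
∂h/∂x = [(-0.82)·115 − (+0.44)·195] / 31100 = -0.005791
∂h/∂y = [(-145)·(+0.44) − (-245)·(-0.82)] / 31100 = -0.008511
|∇h| = √(-0.005791² + -0.008511²) = 0.01029
Seepage velocity v = K·i/n = 29.0 × 0.01029 / 0.31 = 0.9626 ft/day.
t = 500 / 0.9626 = 519.4 days = 1.42 years.

1.4 years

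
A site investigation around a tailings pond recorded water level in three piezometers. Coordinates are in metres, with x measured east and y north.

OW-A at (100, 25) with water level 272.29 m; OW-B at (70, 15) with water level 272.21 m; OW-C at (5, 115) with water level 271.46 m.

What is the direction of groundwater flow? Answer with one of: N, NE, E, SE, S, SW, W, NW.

NW

Three-point gradient (reference OW-A): Δ to OW-B = (-30, -10, -0.08), Δ to OW-C = (-95, 90, -0.83).
∂h/∂x = +0.004247, ∂h/∂y = -0.004740 (det = -3650).
Flow = −∇h = (-0.004247 east, +0.004740 north), which points northwest.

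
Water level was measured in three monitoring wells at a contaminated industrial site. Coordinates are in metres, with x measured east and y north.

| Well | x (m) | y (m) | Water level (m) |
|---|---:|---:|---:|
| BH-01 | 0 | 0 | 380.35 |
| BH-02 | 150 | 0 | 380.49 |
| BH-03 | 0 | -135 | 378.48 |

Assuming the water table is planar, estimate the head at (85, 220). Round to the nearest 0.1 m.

∂h/∂x = (380.49 − 380.35) / (150 − 0) = +0.0009333
∂h/∂y = (378.48 − 380.35) / (-135 − 0) = +0.01385
h(85, 220) = 380.35 + (+0.0009333)·(85) + (+0.01385)·(220) = 380.35 +0.079 +3.047 = 383.477 m.

383.5 m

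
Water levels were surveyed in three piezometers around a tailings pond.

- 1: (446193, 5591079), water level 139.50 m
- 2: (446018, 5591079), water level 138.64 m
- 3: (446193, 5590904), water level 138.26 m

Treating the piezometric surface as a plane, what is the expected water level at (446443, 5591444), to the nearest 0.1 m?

∂h/∂x = (138.64 − 139.50) / (446018 − 446193) = +0.004914
∂h/∂y = (138.26 − 139.50) / (5590904 − 5591079) = +0.007086
h(446443, 5591444) = 139.50 + (+0.004914)·(250) + (+0.007086)·(365) = 139.50 +1.229 +2.586 = 143.315 m.

143.3 m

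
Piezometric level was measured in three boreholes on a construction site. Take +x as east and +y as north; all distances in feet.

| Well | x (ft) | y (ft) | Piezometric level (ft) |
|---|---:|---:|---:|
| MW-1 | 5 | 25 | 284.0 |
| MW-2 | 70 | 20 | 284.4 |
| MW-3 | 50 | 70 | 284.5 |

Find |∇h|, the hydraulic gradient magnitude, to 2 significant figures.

Taking MW-1 as reference: MW-2−MW-1 = (65, -5, +0.4); MW-3−MW-1 = (45, 45, +0.5).
Solve a·Δx + b·Δy = Δh: det = 65·45 − 45·(-5) = 3150.
∂h/∂x = [(+0.4)·45 − (+0.5)·(-5)] / 3150 = +0.006508
∂h/∂y = [65·(+0.5) − 45·(+0.4)] / 3150 = +0.004603
|∇h| = √(0.006508² + 0.004603²) = 0.007971

0.0080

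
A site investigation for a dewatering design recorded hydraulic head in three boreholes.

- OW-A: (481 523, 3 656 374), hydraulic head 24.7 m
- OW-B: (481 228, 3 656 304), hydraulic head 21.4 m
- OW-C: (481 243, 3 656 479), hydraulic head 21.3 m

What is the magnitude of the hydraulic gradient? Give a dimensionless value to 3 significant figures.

0.0117

With h = a·x + b·y + c and OW-A as origin, the differences give:
  (-295)·a + (-70)·b = -3.3
  (-280)·a + 105·b = -3.4
Eliminate b (×105 and ×(-70), subtract): -50575·a = -584.50 → a = ∂h/∂x = +0.01156
Back-substitute: b = ∂h/∂y = -0.001562.
|∇h| = √(0.01156² + -0.001562²) = 0.01167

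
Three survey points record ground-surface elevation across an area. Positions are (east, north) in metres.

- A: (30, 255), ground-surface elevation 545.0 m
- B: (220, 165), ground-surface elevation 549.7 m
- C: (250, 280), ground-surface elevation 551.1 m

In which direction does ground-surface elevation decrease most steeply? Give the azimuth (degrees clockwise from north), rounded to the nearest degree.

259°

Differences from A: to B (Δx, Δy, Δh) = (190, -90, +4.7); to C = (220, 25, +6.1).
Determinant of the coordinate differences = 190·25 − 220·(-90) = 24550.
∂z/∂x = [(+4.7)·25 − (+6.1)·(-90)] / 24550 = +0.02715
∂z/∂y = [190·(+6.1) − 220·(+4.7)] / 24550 = +0.005092
Steepest decrease is along −∇f: components (-0.02715 E, -0.005092 N).
Azimuth = atan2(-0.02715, -0.005092) = 259.4° ≈ 259°.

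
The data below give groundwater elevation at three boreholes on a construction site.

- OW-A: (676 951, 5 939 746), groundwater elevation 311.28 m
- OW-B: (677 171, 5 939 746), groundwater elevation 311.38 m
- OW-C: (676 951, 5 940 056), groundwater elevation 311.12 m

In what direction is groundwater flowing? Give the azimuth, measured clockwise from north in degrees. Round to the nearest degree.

∂h/∂x = (311.38 − 311.28) / (677171 − 676951) = +0.0004545
∂h/∂y = (311.12 − 311.28) / (5940056 − 5939746) = -0.0005161
Flow direction (−∇h) has components (-0.0004545 E, +0.0005161 N).
Azimuth = atan2(E, N) = atan2(-0.0004545, +0.0005161) = 318.6° ≈ 319°.

319°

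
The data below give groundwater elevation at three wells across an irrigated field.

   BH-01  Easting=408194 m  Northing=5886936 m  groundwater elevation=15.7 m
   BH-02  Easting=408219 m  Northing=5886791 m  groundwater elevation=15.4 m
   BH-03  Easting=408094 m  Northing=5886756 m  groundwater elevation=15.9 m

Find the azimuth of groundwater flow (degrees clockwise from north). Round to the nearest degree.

Three-point gradient (reference BH-01): Δ to BH-02 = (25, -145, -0.3), Δ to BH-03 = (-100, -180, +0.2).
∂h/∂x = -0.004368, ∂h/∂y = +0.001316 (det = -19000).
Flow direction (−∇h) has components (+0.004368 E, -0.001316 N).
Azimuth = atan2(E, N) = atan2(+0.004368, -0.001316) = 106.8° ≈ 107°.

107°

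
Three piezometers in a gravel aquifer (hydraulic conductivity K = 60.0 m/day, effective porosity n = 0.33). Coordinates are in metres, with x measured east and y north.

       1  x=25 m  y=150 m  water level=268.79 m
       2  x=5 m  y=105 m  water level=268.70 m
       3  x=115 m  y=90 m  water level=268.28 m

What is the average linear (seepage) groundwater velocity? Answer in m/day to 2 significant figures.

Differences from 1: to 2 (Δx, Δy, Δh) = (-20, -45, -0.09); to 3 = (90, -60, -0.51).
Solve a·Δx + b·Δy = Δh: det = (-20)·(-60) − 90·(-45) = 5250.
∂h/∂x = [(-0.09)·(-60) − (-0.51)·(-45)] / 5250 = -0.003343
∂h/∂y = [(-20)·(-0.51) − 90·(-0.09)] / 5250 = +0.003486
|∇h| = √(-0.003343² + 0.003486²) = 0.00483
Seepage velocity v = K·i/n = 60.0 × 0.00483 / 0.33 = 0.8782 m/day.

0.88 m/day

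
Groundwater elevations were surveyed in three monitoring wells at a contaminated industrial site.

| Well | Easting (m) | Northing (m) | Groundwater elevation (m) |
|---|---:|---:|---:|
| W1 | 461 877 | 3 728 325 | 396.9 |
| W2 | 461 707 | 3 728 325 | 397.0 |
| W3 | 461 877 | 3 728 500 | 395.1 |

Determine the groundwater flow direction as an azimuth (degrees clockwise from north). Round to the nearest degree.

003°

∂h/∂x = (397.0 − 396.9) / (461707 − 461877) = -0.0005882
∂h/∂y = (395.1 − 396.9) / (3728500 − 3728325) = -0.01029
Flow direction (−∇h) has components (+0.0005882 E, +0.01029 N).
Azimuth = atan2(E, N) = atan2(+0.0005882, +0.01029) = 3.3° ≈ 003°.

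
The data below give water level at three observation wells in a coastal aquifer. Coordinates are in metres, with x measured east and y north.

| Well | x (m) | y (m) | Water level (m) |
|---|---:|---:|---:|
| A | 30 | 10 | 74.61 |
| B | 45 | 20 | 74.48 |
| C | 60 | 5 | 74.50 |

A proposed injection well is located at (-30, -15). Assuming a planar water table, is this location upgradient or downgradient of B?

upgradient

Taking A as reference: B−A = (15, 10, -0.13); C−A = (30, -5, -0.11).
Determinant of the coordinate differences = 15·(-5) − 30·10 = -375.
∂h/∂x = [(-0.13)·(-5) − (-0.11)·10] / -375 = -0.004667
∂h/∂y = [15·(-0.11) − 30·(-0.13)] / -375 = -0.006000
Head at (-30, -15) = 74.61 + (-0.004667)·(-60) + (-0.006000)·(-25) = 75.04 m.
That is higher than the 74.48 m at B, so the point is upgradient.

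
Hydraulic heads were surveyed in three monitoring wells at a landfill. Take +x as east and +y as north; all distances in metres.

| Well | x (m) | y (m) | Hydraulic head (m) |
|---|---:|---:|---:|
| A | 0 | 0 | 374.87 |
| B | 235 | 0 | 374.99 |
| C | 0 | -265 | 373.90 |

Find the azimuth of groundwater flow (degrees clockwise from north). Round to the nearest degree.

188°

∂h/∂x = (374.99 − 374.87) / (235 − 0) = +0.0005106
∂h/∂y = (373.90 − 374.87) / (-265 − 0) = +0.003660
Flow direction (−∇h) has components (-0.0005106 E, -0.003660 N).
Azimuth = atan2(E, N) = atan2(-0.0005106, -0.003660) = 187.9° ≈ 188°.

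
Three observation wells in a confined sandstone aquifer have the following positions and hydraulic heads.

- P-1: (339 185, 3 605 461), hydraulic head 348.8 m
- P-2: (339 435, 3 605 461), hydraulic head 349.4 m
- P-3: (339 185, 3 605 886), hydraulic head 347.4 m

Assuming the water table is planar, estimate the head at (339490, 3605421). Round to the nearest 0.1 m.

349.7 m

∂h/∂x = (349.4 − 348.8) / (339435 − 339185) = +0.002400
∂h/∂y = (347.4 − 348.8) / (3605886 − 3605461) = -0.003294
h(339490, 3605421) = 348.8 + (+0.002400)·(305) + (-0.003294)·(-40) = 348.8 +0.732 +0.132 = 349.664 m.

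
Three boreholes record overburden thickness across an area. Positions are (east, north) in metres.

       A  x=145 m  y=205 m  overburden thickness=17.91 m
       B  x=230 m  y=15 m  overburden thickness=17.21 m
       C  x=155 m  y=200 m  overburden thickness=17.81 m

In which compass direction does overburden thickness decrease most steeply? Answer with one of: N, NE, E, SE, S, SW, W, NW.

Taking A as reference: B−A = (85, -190, -0.70); C−A = (10, -5, -0.10).
Determinant of the coordinate differences = 85·(-5) − 10·(-190) = 1475.
∂d/∂x = [(-0.70)·(-5) − (-0.10)·(-190)] / 1475 = -0.01051
∂d/∂y = [85·(-0.10) − 10·(-0.70)] / 1475 = -0.001017
Steepest decrease is along −∇f = (+0.01051 E, +0.001017 N) → east.

E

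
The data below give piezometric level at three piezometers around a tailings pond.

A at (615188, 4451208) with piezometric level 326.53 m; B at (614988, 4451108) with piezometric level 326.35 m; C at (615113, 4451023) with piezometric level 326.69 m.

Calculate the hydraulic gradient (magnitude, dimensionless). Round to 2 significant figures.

0.0023

Three-point gradient (reference A): Δ to B = (-200, -100, -0.18), Δ to C = (-75, -185, +0.16).
∂h/∂x = +0.001671, ∂h/∂y = -0.001542 (det = 29500).
|∇h| = √(0.001671² + -0.001542²) = 0.002274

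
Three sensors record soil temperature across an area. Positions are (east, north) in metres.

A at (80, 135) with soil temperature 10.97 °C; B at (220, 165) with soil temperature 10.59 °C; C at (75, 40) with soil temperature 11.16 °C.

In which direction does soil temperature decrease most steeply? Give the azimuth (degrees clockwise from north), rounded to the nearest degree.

With T = a·x + b·y + c and A as origin, the differences give:
  140·a + 30·b = -0.38
  (-5)·a + (-95)·b = +0.19
Eliminate b (×(-95) and ×30, subtract): -13150·a = 30.400 → a = ∂T/∂x = -0.002312
Back-substitute: b = ∂T/∂y = -0.001878.
Steepest decrease is along −∇f: components (+0.002312 E, +0.001878 N).
Azimuth = atan2(+0.002312, +0.001878) = 50.9° ≈ 051°.

051°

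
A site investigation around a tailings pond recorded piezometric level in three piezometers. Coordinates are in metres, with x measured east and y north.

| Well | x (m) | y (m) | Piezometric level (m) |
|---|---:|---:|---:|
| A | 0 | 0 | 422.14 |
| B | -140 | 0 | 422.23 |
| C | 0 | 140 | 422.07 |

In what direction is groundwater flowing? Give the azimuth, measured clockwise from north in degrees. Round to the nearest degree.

∂h/∂x = (422.23 − 422.14) / (-140 − 0) = -0.0006429
∂h/∂y = (422.07 − 422.14) / (140 − 0) = -0.0005000
Flow direction (−∇h) has components (+0.0006429 E, +0.0005000 N).
Azimuth = atan2(E, N) = atan2(+0.0006429, +0.0005000) = 52.1° ≈ 052°.

052°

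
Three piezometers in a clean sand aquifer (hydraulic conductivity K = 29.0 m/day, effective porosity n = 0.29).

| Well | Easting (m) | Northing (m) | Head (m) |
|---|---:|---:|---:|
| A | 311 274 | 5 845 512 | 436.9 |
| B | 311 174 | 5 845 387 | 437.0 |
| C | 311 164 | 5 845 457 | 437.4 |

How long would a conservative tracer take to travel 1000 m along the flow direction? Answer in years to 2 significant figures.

3.3 years

Differences from A: to B (Δx, Δy, Δh) = (-100, -125, +0.1); to C = (-110, -55, +0.5).
Solve a·Δx + b·Δy = Δh: det = (-100)·(-55) − (-110)·(-125) = -8250.
∂h/∂x = [(+0.1)·(-55) − (+0.5)·(-125)] / -8250 = -0.006909
∂h/∂y = [(-100)·(+0.5) − (-110)·(+0.1)] / -8250 = +0.004727
|∇h| = √(-0.006909² + 0.004727²) = 0.008371
Seepage velocity v = K·i/n = 29.0 × 0.008371 / 0.29 = 0.8371 m/day.
t = 1000 / 0.8371 = 1195 days = 3.27 years.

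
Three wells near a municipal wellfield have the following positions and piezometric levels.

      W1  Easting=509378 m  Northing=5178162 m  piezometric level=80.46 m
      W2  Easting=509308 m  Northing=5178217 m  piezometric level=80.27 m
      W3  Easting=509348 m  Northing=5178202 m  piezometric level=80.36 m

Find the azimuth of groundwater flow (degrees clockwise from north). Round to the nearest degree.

302°

Differences from W1: to W2 (Δx, Δy, Δh) = (-70, 55, -0.19); to W3 = (-30, 40, -0.10).
Determinant of the coordinate differences = (-70)·40 − (-30)·55 = -1150.
∂h/∂x = [(-0.19)·40 − (-0.10)·55] / -1150 = +0.001826
∂h/∂y = [(-70)·(-0.10) − (-30)·(-0.19)] / -1150 = -0.001130
Flow direction (−∇h) has components (-0.001826 E, +0.001130 N).
Azimuth = atan2(E, N) = atan2(-0.001826, +0.001130) = 301.8° ≈ 302°.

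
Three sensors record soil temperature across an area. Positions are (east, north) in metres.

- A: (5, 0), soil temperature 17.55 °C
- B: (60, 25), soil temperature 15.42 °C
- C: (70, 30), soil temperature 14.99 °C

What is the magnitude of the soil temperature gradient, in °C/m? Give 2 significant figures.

0.094 °C/m

Taking A as reference: B−A = (55, 25, -2.13); C−A = (65, 30, -2.56).
Solve a·Δx + b·Δy = ΔT: det = 55·30 − 65·25 = 25.
∂T/∂x = [(-2.13)·30 − (-2.56)·25] / 25 = +0.004000
∂T/∂y = [55·(-2.56) − 65·(-2.13)] / 25 = -0.09400
|∇f| = √(0.004000² + -0.09400²) = 0.09409 °C/m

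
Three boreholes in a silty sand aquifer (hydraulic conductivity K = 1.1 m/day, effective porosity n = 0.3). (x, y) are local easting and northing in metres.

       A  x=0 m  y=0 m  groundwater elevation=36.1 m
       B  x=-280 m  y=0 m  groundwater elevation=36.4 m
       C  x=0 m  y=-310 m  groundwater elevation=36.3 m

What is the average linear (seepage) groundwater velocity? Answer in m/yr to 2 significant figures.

1.7 m/yr

∂h/∂x = (36.4 − 36.1) / (-280 − 0) = -0.001071
∂h/∂y = (36.3 − 36.1) / (-310 − 0) = -0.0006452
|∇h| = √(-0.001071² + -0.0006452²) = 0.00125
Seepage velocity v = K·i/n = 1.1 × 0.00125 / 0.3 = 0.004583 m/day = 1.674 m/yr.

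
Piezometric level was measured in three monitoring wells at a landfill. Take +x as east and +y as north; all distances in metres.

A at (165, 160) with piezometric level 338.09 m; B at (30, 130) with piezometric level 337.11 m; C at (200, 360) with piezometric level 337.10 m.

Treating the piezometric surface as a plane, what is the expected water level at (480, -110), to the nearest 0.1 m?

342.6 m

Taking A as reference: B−A = (-135, -30, -0.98); C−A = (35, 200, -0.99).
Determinant of the coordinate differences = (-135)·200 − 35·(-30) = -25950.
∂h/∂x = [(-0.98)·200 − (-0.99)·(-30)] / -25950 = +0.008697
∂h/∂y = [(-135)·(-0.99) − 35·(-0.98)] / -25950 = -0.006472
h(480, -110) = 338.09 + (+0.008697)·(315) + (-0.006472)·(-270) = 338.09 +2.740 +1.747 = 342.577 m.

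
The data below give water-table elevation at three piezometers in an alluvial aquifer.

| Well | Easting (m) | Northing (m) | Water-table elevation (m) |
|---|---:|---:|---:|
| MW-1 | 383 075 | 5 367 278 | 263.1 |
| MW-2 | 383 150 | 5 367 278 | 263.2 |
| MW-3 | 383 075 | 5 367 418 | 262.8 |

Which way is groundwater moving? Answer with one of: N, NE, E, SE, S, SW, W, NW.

NW

∂h/∂x = (263.2 − 263.1) / (383150 − 383075) = +0.001333
∂h/∂y = (262.8 − 263.1) / (5367418 − 5367278) = -0.002143
Flow = −∇h = (-0.001333 east, +0.002143 north), which points northwest.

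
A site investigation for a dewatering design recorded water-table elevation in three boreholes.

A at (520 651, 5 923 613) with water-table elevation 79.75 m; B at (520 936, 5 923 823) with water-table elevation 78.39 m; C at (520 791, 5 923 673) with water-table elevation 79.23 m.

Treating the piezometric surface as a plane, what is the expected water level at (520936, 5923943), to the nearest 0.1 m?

78.0 m

Differences from A: to B (Δx, Δy, Δh) = (285, 210, -1.36); to C = (140, 60, -0.52).
Solve a·Δx + b·Δy = Δh: det = 285·60 − 140·210 = -12300.
∂h/∂x = [(-1.36)·60 − (-0.52)·210] / -12300 = -0.002244
∂h/∂y = [285·(-0.52) − 140·(-1.36)] / -12300 = -0.003431
h(520936, 5923943) = 79.75 + (-0.002244)·(285) + (-0.003431)·(330) = 79.75 -0.640 -1.132 = 77.978 m.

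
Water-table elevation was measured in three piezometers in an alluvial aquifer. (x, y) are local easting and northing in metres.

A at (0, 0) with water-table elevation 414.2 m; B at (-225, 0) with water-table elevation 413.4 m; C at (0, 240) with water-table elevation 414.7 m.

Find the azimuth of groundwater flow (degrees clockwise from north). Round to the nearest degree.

∂h/∂x = (413.4 − 414.2) / (-225 − 0) = +0.003556
∂h/∂y = (414.7 − 414.2) / (240 − 0) = +0.002083
Flow direction (−∇h) has components (-0.003556 E, -0.002083 N).
Azimuth = atan2(E, N) = atan2(-0.003556, -0.002083) = 239.6° ≈ 240°.

240°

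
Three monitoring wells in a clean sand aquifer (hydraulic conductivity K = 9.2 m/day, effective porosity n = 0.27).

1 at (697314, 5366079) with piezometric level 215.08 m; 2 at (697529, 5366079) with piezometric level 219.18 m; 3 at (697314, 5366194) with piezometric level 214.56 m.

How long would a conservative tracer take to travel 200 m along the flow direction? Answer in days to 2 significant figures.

300 days

∂h/∂x = (219.18 − 215.08) / (697529 − 697314) = +0.01907
∂h/∂y = (214.56 − 215.08) / (5366194 − 5366079) = -0.004522
|∇h| = √(0.01907² + -0.004522²) = 0.0196
Seepage velocity v = K·i/n = 9.2 × 0.0196 / 0.27 = 0.6679 m/day.
t = 200 / 0.6679 = 299.4 days.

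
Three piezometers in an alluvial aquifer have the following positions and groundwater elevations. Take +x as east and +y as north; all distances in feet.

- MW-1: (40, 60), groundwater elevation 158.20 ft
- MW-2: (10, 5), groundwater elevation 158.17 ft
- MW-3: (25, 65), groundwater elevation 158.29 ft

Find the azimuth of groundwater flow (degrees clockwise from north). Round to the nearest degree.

123°

Taking MW-1 as reference: MW-2−MW-1 = (-30, -55, -0.03); MW-3−MW-1 = (-15, 5, +0.09).
Solve a·Δx + b·Δy = Δh: det = (-30)·5 − (-15)·(-55) = -975.
∂h/∂x = [(-0.03)·5 − (+0.09)·(-55)] / -975 = -0.004923
∂h/∂y = [(-30)·(+0.09) − (-15)·(-0.03)] / -975 = +0.003231
Flow direction (−∇h) has components (+0.004923 E, -0.003231 N).
Azimuth = atan2(E, N) = atan2(+0.004923, -0.003231) = 123.3° ≈ 123°.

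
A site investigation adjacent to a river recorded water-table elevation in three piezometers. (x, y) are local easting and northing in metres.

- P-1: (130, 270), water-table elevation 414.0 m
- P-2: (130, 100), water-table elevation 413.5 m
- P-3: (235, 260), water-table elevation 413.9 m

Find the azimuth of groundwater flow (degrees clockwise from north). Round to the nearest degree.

Three-point gradient (reference P-1): Δ to P-2 = (0, -170, -0.5), Δ to P-3 = (105, -10, -0.1).
∂h/∂x = -0.0006723, ∂h/∂y = +0.002941 (det = 17850).
Flow direction (−∇h) has components (+0.0006723 E, -0.002941 N).
Azimuth = atan2(E, N) = atan2(+0.0006723, -0.002941) = 167.1° ≈ 167°.

167°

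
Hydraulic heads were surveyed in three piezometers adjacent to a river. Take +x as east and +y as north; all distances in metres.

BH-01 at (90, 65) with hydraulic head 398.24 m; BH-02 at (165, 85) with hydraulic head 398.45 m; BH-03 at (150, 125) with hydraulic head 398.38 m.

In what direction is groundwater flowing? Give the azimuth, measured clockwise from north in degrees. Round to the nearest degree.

282°

With h = a·x + b·y + c and BH-01 as origin, the differences give:
  75·a + 20·b = +0.21
  60·a + 60·b = +0.14
Eliminate b (×60 and ×20, subtract): 3300·a = 9.800 → a = ∂h/∂x = +0.002970
Back-substitute: b = ∂h/∂y = -0.0006364.
Flow direction (−∇h) has components (-0.002970 E, +0.0006364 N).
Azimuth = atan2(E, N) = atan2(-0.002970, +0.0006364) = 282.1° ≈ 282°.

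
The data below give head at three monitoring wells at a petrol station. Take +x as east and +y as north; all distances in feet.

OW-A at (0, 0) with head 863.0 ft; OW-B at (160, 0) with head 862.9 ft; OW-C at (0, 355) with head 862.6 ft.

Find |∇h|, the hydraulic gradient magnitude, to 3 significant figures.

∂h/∂x = (862.9 − 863.0) / (160 − 0) = -0.0006250
∂h/∂y = (862.6 − 863.0) / (355 − 0) = -0.001127
|∇h| = √(-0.0006250² + -0.001127²) = 0.001289

0.00129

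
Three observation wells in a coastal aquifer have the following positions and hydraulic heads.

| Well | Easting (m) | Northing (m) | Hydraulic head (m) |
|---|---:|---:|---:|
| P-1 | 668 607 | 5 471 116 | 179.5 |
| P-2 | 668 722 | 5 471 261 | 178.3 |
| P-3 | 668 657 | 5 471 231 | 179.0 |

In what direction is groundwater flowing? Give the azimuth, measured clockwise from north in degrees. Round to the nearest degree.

092°

With h = a·x + b·y + c and P-1 as origin, the differences give:
  115·a + 145·b = -1.2
  50·a + 115·b = -0.5
Eliminate b (×115 and ×145, subtract): 5975·a = -65.50 → a = ∂h/∂x = -0.01096
Back-substitute: b = ∂h/∂y = +0.0004184.
Flow direction (−∇h) has components (+0.01096 E, -0.0004184 N).
Azimuth = atan2(E, N) = atan2(+0.01096, -0.0004184) = 92.2° ≈ 092°.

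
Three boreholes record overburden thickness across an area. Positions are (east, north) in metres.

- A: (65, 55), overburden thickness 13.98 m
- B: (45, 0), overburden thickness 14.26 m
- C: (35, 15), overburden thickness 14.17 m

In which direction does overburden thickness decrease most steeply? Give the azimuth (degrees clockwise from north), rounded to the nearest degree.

351°

With d = a·x + b·y + c and A as origin, the differences give:
  (-20)·a + (-55)·b = +0.28
  (-30)·a + (-40)·b = +0.19
Eliminate b (×(-40) and ×(-55), subtract): -850·a = -0.750 → a = ∂d/∂x = +0.0008824
Back-substitute: b = ∂d/∂y = -0.005412.
Steepest decrease is along −∇f: components (-0.0008824 E, +0.005412 N).
Azimuth = atan2(-0.0008824, +0.005412) = 350.7° ≈ 351°.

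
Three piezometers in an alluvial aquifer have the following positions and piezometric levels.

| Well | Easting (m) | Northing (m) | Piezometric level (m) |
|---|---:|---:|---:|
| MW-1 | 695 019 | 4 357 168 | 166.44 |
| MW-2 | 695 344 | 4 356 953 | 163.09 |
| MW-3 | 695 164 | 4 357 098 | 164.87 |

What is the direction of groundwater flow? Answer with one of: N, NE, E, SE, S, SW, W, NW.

E

Taking MW-1 as reference: MW-2−MW-1 = (325, -215, -3.35); MW-3−MW-1 = (145, -70, -1.57).
Determinant of the coordinate differences = 325·(-70) − 145·(-215) = 8425.
∂h/∂x = [(-3.35)·(-70) − (-1.57)·(-215)] / 8425 = -0.01223
∂h/∂y = [325·(-1.57) − 145·(-3.35)] / 8425 = -0.002908
Flow = −∇h = (+0.01223 east, +0.002908 north), which points east.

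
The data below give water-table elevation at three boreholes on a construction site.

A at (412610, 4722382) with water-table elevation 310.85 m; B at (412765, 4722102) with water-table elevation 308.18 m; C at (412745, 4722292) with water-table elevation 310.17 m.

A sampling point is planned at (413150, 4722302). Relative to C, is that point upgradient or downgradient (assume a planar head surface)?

Taking A as reference: B−A = (155, -280, -2.67); C−A = (135, -90, -0.68).
Determinant of the coordinate differences = 155·(-90) − 135·(-280) = 23850.
∂h/∂x = [(-2.67)·(-90) − (-0.68)·(-280)] / 23850 = +0.002092
∂h/∂y = [155·(-0.68) − 135·(-2.67)] / 23850 = +0.01069
Head at (413150, 4722302) = 310.85 + (+0.002092)·(540) + (+0.01069)·(-80) = 311.12 m.
That is higher than the 310.17 m at C, so the point is upgradient.

upgradient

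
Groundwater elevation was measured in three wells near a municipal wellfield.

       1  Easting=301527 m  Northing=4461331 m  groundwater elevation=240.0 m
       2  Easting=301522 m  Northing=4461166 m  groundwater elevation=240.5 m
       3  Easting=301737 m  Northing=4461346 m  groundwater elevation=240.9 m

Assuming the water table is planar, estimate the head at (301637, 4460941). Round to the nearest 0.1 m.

With h = a·x + b·y + c and 1 as origin, the differences give:
  (-5)·a + (-165)·b = +0.5
  210·a + 15·b = +0.9
Eliminate b (×15 and ×(-165), subtract): 34575·a = 156.00 → a = ∂h/∂x = +0.004512
Back-substitute: b = ∂h/∂y = -0.003167.
h(301637, 4460941) = 240.0 + (+0.004512)·(110) + (-0.003167)·(-390) = 240.0 +0.496 +1.235 = 241.731 m.

241.7 m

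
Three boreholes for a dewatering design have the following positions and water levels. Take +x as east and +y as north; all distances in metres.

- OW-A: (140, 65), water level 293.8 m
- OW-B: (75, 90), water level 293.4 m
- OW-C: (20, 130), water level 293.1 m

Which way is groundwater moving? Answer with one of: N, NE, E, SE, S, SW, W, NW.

Taking OW-A as reference: OW-B−OW-A = (-65, 25, -0.4); OW-C−OW-A = (-120, 65, -0.7).
Determinant of the coordinate differences = (-65)·65 − (-120)·25 = -1225.
∂h/∂x = [(-0.4)·65 − (-0.7)·25] / -1225 = +0.006939
∂h/∂y = [(-65)·(-0.7) − (-120)·(-0.4)] / -1225 = +0.002041
Flow = −∇h = (-0.006939 east, -0.002041 north), which points west.

W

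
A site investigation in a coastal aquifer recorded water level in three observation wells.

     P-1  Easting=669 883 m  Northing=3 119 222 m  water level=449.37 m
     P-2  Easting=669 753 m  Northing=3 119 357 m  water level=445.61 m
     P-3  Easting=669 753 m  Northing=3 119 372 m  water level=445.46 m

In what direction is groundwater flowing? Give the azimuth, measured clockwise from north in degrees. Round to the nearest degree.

298°

Differences from P-1: to P-2 (Δx, Δy, Δh) = (-130, 135, -3.76); to P-3 = (-130, 150, -3.91).
Solve a·Δx + b·Δy = Δh: det = (-130)·150 − (-130)·135 = -1950.
∂h/∂x = [(-3.76)·150 − (-3.91)·135] / -1950 = +0.01854
∂h/∂y = [(-130)·(-3.91) − (-130)·(-3.76)] / -1950 = -0.01000
Flow direction (−∇h) has components (-0.01854 E, +0.01000 N).
Azimuth = atan2(E, N) = atan2(-0.01854, +0.01000) = 298.3° ≈ 298°.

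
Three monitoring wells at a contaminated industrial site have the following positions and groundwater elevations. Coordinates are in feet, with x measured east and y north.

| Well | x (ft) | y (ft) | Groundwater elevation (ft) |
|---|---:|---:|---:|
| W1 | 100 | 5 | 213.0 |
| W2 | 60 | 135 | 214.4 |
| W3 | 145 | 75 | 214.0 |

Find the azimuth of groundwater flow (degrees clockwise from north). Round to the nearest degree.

197°

Differences from W1: to W2 (Δx, Δy, Δh) = (-40, 130, +1.4); to W3 = (45, 70, +1.0).
Solve a·Δx + b·Δy = Δh: det = (-40)·70 − 45·130 = -8650.
∂h/∂x = [(+1.4)·70 − (+1.0)·130] / -8650 = +0.003699
∂h/∂y = [(-40)·(+1.0) − 45·(+1.4)] / -8650 = +0.01191
Flow direction (−∇h) has components (-0.003699 E, -0.01191 N).
Azimuth = atan2(E, N) = atan2(-0.003699, -0.01191) = 197.3° ≈ 197°.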